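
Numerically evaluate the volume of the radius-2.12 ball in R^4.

The n-ball volume is π^(n/2)·r^n/Γ(n/2+1). With n=4, r=2.12: V ≈ 99.6812.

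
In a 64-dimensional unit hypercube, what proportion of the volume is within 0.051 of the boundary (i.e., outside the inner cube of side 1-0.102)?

1 - (1 - 2·0.051)^64 = 1 - 0.898^64 ≈ 0.998977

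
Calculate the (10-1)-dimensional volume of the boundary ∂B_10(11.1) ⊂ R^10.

The surface area of an n-ball is 2π^(n/2) r^(n-1) / Γ(n/2). For n=10, r=11.1: 6.52341e+10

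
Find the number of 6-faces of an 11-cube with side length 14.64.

An n-cube has C(n,k)·2^(n-k) k-faces. Here C(11,6)·2^5 = 462·32 = 14784.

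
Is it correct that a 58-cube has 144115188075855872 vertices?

False. The 58-cube has 2^58 = 288230376151711744 vertices.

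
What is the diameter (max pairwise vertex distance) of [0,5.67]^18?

The space diagonal of an n-cube of side s is s√n. Here 5.67·√18 ≈ 24.0558.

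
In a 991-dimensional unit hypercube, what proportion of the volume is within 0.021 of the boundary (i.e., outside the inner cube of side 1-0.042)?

1 - (1 - 2·0.021)^991 = 1 - 0.958^991 ≈ 1 - 3.414e-19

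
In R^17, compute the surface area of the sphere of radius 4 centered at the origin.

|∂B_17(4)| = 2199023255552·π^8/2027025 ≈ 1.02937e+10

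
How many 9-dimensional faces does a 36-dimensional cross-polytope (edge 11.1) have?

f_9(36-orthoplex) = 2^10 · (36 choose 10) = 260287340544.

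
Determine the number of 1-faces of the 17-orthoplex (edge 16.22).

An n-cross-polytope has 2^(k+1)·C(n,k+1) k-faces. Here 2^2·C(17,2) = 4·136 = 544.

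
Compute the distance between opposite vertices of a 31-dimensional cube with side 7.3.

d = √(7.3² + 7.3² + ... + 7.3²) [31 terms] = √(31·7.3²) = 7.3√31 ≈ 40.6447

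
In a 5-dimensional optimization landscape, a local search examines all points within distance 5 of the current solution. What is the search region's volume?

Volume = π^{5/2}·(5)^5/Γ(7/2) = 5000·π^2/3 ≈ 16449.3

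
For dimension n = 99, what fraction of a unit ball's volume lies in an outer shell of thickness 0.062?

1 - (1-0.062)^99 ≈ 0.99823 ≈ 99.82%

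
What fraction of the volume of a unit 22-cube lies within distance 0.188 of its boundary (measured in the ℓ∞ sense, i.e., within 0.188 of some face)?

Shell fraction = 1 - (1-0.376)^22 ≈ 0.999969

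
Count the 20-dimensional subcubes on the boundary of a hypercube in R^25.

Choose 20 of 25 axes to span the face (C(25,20) = 53130 ways), then fix each of the remaining 5 coordinates at one of its two extreme values (2^5 = 32 ways): 53130·32 = 1700160.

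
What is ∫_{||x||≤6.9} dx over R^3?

V_3(6.9) = π^(3/2) · (6.9)^3 / Γ(3/2 + 1) ≈ 1376.06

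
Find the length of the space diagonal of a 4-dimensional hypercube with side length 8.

Diagonal = √4 · 8 = 16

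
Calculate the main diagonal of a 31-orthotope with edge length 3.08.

Diagonal = √31 · 3.08 ≈ 17.1487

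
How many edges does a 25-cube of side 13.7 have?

The 25-cube has n·2^(n-1) = 25·2^24 = 25·16777216 = 419430400 edges.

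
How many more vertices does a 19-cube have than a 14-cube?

The 19-cube has 2^19 = 524288 vertices. The 14-cube has 2^14 = 16384 vertices. Difference: 524288 - 16384 = 507904.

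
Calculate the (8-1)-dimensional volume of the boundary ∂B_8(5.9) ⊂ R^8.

The surface area of an n-ball is 2π^(n/2) r^(n-1) / Γ(n/2). For n=8, r=5.9: 8.08058e+06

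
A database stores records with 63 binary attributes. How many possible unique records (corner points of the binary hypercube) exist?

An n-cube has 2^n vertices; for n = 63 that is 2^63 = 9223372036854775808.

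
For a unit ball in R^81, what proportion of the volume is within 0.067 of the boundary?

Shell fraction = 1 - (1-0.067)^81 ≈ 0.996366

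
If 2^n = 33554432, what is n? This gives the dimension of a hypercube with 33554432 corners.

Since 2^n = 33554432, we have n = 25.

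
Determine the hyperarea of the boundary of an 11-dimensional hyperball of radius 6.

The surface area of an n-ball is 2π^(n/2) r^(n-1) / Γ(n/2). For n=11, r=6: 143327232·π^5/35 ≈ 1.25317e+09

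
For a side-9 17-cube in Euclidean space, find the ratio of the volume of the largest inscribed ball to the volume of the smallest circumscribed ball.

Volume scales as r^n, and r_in/r_out = 1/√17, giving (1/√17)^17 ≈ 3.47684e-11.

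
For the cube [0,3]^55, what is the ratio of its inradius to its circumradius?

For an n-cube of any side s, the inradius is s/2 and the circumradius is s√n/2, so the ratio is 1/√55 ≈ 0.13484.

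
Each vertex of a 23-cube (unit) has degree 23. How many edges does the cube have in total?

An n-cube has n·2^(n-1) edges. With n = 23: 23·4194304 = 96468992.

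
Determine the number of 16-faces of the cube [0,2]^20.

An n-cube has C(n,k)·2^(n-k) k-faces. Here C(20,16)·2^4 = 4845·16 = 77520.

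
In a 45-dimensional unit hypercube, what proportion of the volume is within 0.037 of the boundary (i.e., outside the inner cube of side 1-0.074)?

Shell fraction = 1 - (1-0.074)^45 ≈ 0.968559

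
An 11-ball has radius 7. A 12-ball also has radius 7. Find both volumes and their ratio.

V_11(7) ≈ 3.72549e+09. V_12(7) ≈ 1.84818e+10. Ratio V_11/V_12 ≈ 0.2016.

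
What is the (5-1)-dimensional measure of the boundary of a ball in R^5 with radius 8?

The surface area of an n-ball is 2π^(n/2) r^(n-1) / Γ(n/2). For n=5, r=8: 32768·π^2/3 ≈ 107802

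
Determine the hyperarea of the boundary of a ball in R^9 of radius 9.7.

S_9(9.7) = 2·π^(9/2)·(9.7)^8 / Γ(9/2) ≈ 2.32667e+09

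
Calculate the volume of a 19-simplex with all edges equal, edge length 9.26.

Volume = 9.26^19 · √(20/2^19) / 19! ≈ 0.117827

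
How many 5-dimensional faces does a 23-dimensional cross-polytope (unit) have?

Each 5-face is the convex hull of 6 vertices, one chosen as ±e_i from each of 6 distinct axes: 2^6·C(23,6) = 6460608.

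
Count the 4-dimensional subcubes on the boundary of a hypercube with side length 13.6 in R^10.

Choose 4 of 10 axes to span the face (C(10,4) = 210 ways), then fix each of the remaining 6 coordinates at one of its two extreme values (2^6 = 64 ways): 210·64 = 13440.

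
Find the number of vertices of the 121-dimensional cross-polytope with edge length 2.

An n-cross-polytope has 2n vertices; here n = 121, giving 242.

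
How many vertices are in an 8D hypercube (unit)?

An n-cube has C(n,k)·2^(n-k) k-faces. Here C(8,0)·2^8 = 1·256 = 256.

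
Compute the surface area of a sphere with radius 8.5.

The surface area of an n-ball is 2π^(n/2) r^(n-1) / Γ(n/2). For n=3, r=8.5: 4πr² = 4π·(8.5)² ≈ 907.92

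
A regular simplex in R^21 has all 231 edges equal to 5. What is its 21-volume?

For a regular n-simplex with edge a, V = (a^n / n!)·√((n+1)/2^n). With a=5, n=21: V ≈ 3.02289e-08.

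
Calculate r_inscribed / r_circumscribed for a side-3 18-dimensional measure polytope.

For an n-cube of any side s, the inradius is s/2 and the circumradius is s√n/2, so the ratio is 1/√18 ≈ 0.235702.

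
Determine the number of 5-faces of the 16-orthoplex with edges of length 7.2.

f_5(16-orthoplex) = 2^6 · (16 choose 6) = 512512.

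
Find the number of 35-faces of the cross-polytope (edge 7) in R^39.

Each 35-face is the convex hull of 36 vertices, one chosen as ±e_i from each of 36 distinct axes: 2^36·C(39,36) = 628027297890304.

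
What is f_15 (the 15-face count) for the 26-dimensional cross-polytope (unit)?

Each 15-face is the convex hull of 16 vertices, one chosen as ±e_i from each of 16 distinct axes: 2^16·C(26,16) = 348109864960.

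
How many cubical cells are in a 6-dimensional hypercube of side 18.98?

An n-cube has C(n,k)·2^(n-k) k-faces. Here C(6,3)·2^3 = 20·8 = 160.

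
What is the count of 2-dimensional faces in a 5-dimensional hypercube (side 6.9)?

Choose 2 of 5 axes to span the face (C(5,2) = 10 ways), then fix each of the remaining 3 coordinates at one of its two extreme values (2^3 = 8 ways): 10·8 = 80.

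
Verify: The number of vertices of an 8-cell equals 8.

False. The 4-cube has 2^4 = 16 vertices.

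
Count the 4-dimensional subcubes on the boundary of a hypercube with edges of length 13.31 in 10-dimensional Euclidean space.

Choose 4 of 10 axes to span the face (C(10,4) = 210 ways), then fix each of the remaining 6 coordinates at one of its two extreme values (2^6 = 64 ways): 210·64 = 13440.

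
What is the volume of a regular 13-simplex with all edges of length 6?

V_13 = √(14) · 6^13 / (13! · 2^(13/2)) ≈ 0.0867072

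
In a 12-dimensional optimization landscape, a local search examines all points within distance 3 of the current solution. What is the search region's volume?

V_12(3) = π^(12/2) · (3)^12 / Γ(12/2 + 1) = 59049·π^6/80 ≈ 709613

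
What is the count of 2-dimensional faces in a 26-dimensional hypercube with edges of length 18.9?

Choose 2 of 26 axes to span the face (C(26,2) = 325 ways), then fix each of the remaining 24 coordinates at one of its two extreme values (2^24 = 16777216 ways): 325·16777216 = 5452595200.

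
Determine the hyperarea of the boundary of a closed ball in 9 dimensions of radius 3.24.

S_9(3.24) = 2·π^(9/2)·(3.24)^8 / Γ(9/2) ≈ 360512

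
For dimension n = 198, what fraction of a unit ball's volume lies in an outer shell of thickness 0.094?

1 - (1-0.094)^198 ≈ 0.9999999968 ≈ (100 - 3.25e-07)%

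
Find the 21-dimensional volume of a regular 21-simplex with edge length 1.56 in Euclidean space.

V_21 = √(22) · 1.56^21 / (21! · 2^(21/2)) ≈ 7.20558e-19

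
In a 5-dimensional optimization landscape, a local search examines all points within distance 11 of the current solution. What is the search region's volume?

The n-ball volume is π^(n/2)·r^n/Γ(n/2+1). With n=5, r=11: V = 1288408·π^2/15 ≈ 847738.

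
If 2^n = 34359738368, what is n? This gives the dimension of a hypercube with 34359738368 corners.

The n-cube has 2^n vertices, and 34359738368 = 2^35, so n = 35.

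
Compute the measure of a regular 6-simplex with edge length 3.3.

V_6 = √(7) · 3.3^6 / (6! · 2^(6/2)) ≈ 0.593212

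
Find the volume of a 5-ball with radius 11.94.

V_5(11.94) = π^(5/2) · (11.94)^5 / Γ(5/2 + 1) ≈ 1.27738e+06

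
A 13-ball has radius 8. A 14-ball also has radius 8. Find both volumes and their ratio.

V_13(8) ≈ 5.00623e+11. V_14(8) ≈ 2.63559e+12. Ratio V_13/V_14 ≈ 0.1899.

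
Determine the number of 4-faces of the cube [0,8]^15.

Number of 4-faces = C(15,4) · 2^(15-4) = 1365 · 2048 = 2795520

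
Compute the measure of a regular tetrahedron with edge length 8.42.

Volume = (√2/12) · 8.42³ = 70.351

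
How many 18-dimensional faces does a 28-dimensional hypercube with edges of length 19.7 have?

An n-cube has C(n,k)·2^(n-k) k-faces. Here C(28,18)·2^10 = 13123110·1024 = 13438064640.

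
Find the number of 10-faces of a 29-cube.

Number of 10-faces = C(29,10) · 2^(29-10) = 20030010 · 524288 = 10501493882880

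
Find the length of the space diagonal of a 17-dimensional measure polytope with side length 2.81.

Diagonal = √17 · 2.81 ≈ 11.5859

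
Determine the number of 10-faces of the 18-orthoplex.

An n-cross-polytope has 2^(k+1)·C(n,k+1) k-faces. Here 2^11·C(18,11) = 2048·31824 = 65175552.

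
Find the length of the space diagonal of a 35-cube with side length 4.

||(4,4,...,4)|| = √(35)·4 ≈ 23.6643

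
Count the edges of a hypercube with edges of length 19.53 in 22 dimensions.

Number of 1-faces = C(22,1)·2^(22-1) = 22·2097152 = 46137344.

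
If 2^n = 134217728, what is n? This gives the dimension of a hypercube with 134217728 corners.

Since 2^n = 134217728, we have n = 27.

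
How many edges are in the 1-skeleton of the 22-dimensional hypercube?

The 22-cube has n·2^(n-1) = 22·2^21 = 22·2097152 = 46137344 edges.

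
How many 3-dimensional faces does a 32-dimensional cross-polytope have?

f_3(32-orthoplex) = 2^4 · (32 choose 4) = 575360.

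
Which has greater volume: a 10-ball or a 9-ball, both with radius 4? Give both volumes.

V_10(4) ≈ 2.67404e+06. V_9(4) ≈ 864684. The 10-ball is larger.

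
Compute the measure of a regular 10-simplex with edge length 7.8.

V = (7.8^10 / 10!) · √((10+1) / 2^10) ≈ 23.8084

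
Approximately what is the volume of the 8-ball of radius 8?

V_8(8) = π^(8/2) · (8)^8 / Γ(8/2 + 1) = 2097152·π^4/3 ≈ 6.80939e+07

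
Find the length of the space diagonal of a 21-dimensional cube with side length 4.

d = √(4² + 4² + ... + 4²) [21 terms] = √(21·4²) = 4√21 ≈ 18.3303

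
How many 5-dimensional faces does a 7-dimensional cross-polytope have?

Number of 5-faces = 2^(5+1) · C(7,5+1) = 64 · 7 = 448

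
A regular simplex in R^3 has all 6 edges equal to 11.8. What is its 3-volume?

Volume = (√2/12) · 11.8³ = 193.633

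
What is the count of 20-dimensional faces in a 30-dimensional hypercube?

An n-cube has C(n,k)·2^(n-k) k-faces. Here C(30,20)·2^10 = 30045015·1024 = 30766095360.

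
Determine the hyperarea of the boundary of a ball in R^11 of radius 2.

S_11(2) = 2·π^(11/2)·(2)^10 / Γ(11/2) = 65536·π^5/945 ≈ 21222.5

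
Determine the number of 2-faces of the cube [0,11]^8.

f_2(8-cube) = (8 choose 2) · 2^6 = 1792.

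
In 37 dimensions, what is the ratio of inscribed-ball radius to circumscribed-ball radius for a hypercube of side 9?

r_in / r_out = (9/2) / (9√37/2) = 1/√37 ≈ 0.164399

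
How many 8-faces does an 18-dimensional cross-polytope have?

f_8(18-orthoplex) = 2^9 · (18 choose 9) = 24893440.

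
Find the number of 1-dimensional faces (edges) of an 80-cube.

Number of 1-faces = C(80,1)·2^(80-1) = 80·604462909807314587353088 = 48357032784585166988247040.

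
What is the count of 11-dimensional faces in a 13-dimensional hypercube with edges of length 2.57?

An n-cube has C(n,k)·2^(n-k) k-faces. Here C(13,11)·2^2 = 78·4 = 312.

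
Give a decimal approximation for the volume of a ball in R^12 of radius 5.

Volume = π^{12/2}·(5)^12/Γ(7) = 48828125·π^6/144 ≈ 3.25992e+08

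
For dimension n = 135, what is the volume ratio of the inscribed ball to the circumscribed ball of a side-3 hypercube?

Volume scales as r^n, and r_in/r_out = 1/√135, giving (1/√135)^135 ≈ 1.59394e-144.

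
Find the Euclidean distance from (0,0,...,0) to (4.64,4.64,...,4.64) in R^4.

Diagonal = √4 · 4.64 = 9.28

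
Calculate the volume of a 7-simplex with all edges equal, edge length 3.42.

For a regular n-simplex with edge a, V = (a^n / n!)·√((n+1)/2^n). With a=3.42, n=7: V ≈ 0.271451.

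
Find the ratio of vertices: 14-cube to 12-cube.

The 14-cube has 2^14 = 16384 vertices. The 12-cube has 2^12 = 4096 vertices. Ratio: 16384/4096 = 4.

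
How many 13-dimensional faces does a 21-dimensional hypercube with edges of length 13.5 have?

Choose 13 of 21 axes to span the face (C(21,13) = 203490 ways), then fix each of the remaining 8 coordinates at one of its two extreme values (2^8 = 256 ways): 203490·256 = 52093440.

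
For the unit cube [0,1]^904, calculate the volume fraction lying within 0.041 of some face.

Shell fraction = 1 - (1-0.082)^904 ≈ 1 - 2.569e-34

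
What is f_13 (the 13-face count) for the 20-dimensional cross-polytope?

f_13(20-orthoplex) = 2^14 · (20 choose 14) = 635043840.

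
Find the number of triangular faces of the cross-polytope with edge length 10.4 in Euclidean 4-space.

Number of 2-faces = 2^(2+1) · C(4,2+1) = 8 · 4 = 32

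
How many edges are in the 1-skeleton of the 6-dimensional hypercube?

An n-cube has n·2^(n-1) edges. With n = 6: 6·32 = 192.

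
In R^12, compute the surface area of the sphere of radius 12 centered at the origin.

|∂B_12(12)| = 61917364224·π^6/5 ≈ 1.19053e+13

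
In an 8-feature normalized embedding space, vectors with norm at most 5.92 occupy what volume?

The n-ball volume is π^(n/2)·r^n/Γ(n/2+1). With n=8, r=5.92: V ≈ 6.12297e+06.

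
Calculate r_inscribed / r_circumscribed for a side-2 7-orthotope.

For an n-cube of any side s, the inradius is s/2 and the circumradius is s√n/2, so the ratio is 1/√7 ≈ 0.377964.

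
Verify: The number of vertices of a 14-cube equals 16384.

True. The 14-cube has 2^14 = 16384 vertices.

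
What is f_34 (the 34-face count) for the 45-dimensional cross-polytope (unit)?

Each 34-face is the convex hull of 35 vertices, one chosen as ±e_i from each of 35 distinct axes: 2^35·C(45,35) = 109614000491879989248.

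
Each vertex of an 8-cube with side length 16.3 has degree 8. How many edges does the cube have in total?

The 8-cube has n·2^(n-1) = 8·2^7 = 8·128 = 1024 edges.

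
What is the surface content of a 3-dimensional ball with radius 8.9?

S = n·V_n(r)/r = 3·V_3(8.9)/8.9 (volume-to-surface relation), giving 4πr² = 4π·(8.9)² ≈ 995.382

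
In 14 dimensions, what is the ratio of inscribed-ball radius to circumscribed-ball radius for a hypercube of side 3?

r_in = 3/2 (half the side); r_out = 3√14/2 (half the diagonal). Ratio = 1/√14 ≈ 0.267261.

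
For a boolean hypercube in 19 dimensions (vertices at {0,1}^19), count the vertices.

An n-cube has 2^n vertices; for n = 19 that is 2^19 = 524288.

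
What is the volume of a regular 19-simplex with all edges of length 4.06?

V_19 = √(20) · 4.06^19 / (19! · 2^(19/2)) ≈ 1.85195e-08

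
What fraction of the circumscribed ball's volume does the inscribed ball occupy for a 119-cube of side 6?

The radii are 6/2 and 6√119/2, so the volume ratio is (1/√119)^119 = 119^{-119/2} ≈ 3.19857e-124.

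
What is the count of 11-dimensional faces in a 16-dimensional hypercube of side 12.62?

f_11(16-cube) = (16 choose 11) · 2^5 = 139776.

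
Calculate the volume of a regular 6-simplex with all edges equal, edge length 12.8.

Volume = 12.8^6 · √(7/2^6) / 6! ≈ 2020.16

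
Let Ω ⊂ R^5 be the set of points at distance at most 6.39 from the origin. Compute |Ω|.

The n-ball volume is π^(n/2)·r^n/Γ(n/2+1). With n=5, r=6.39: V ≈ 56079.3.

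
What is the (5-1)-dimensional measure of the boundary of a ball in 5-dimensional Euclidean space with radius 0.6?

The surface area of an n-ball is 2π^(n/2) r^(n-1) / Γ(n/2). For n=5, r=0.6: 3.41094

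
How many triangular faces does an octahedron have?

f_2(3-orthoplex) = 2^3 · (3 choose 3) = 8.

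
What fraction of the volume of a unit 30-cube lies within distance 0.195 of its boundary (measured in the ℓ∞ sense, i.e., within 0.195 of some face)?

Shell fraction = 1 - (1-0.39)^30 ≈ 0.999999637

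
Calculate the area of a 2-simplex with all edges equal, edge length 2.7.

Area = (√3/4) · 2.7² = 3.15666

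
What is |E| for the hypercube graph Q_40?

An n-cube has n·2^(n-1) edges. With n = 40: 40·549755813888 = 21990232555520.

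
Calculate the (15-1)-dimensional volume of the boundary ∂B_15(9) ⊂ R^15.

|∂B_15(9)| = 216905884017408·π^7/5005 ≈ 1.30893e+14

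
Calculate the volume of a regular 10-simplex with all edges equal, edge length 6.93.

V_10 = √(11) · 6.93^10 / (10! · 2^(10/2)) ≈ 7.29652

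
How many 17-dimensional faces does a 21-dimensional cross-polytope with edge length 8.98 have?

Number of 17-faces = 2^(17+1) · C(21,17+1) = 262144 · 1330 = 348651520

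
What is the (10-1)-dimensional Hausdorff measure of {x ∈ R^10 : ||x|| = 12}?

S = n·V_n(r)/r = 10·V_10(12)/12 (volume-to-surface relation), giving 429981696·π^5 ≈ 1.31583e+11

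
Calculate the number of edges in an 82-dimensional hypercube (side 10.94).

Number of 1-faces = C(82,1)·2^(82-1) = 82·2417851639229258349412352 = 198263834416799184651812864.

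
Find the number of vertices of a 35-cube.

The 35-cube has 2^35 = 34359738368 vertices.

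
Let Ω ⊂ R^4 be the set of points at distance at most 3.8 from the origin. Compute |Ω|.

The n-ball volume is π^(n/2)·r^n/Γ(n/2+1). With n=4, r=3.8: V ≈ 1028.97.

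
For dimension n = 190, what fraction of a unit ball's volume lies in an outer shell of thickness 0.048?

1 - (1-0.048)^190 ≈ 0.999913 ≈ 99.9913%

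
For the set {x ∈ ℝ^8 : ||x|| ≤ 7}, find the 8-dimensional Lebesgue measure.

The n-ball volume is π^(n/2)·r^n/Γ(n/2+1). With n=8, r=7: V = 5764801·π^4/24 ≈ 2.33977e+07.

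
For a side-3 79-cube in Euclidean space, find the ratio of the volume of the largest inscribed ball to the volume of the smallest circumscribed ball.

V_in/V_out = n^(-n/2) = 79^(-79/2) ≈ 1.10594e-75.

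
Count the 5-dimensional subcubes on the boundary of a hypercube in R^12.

An n-cube has C(n,k)·2^(n-k) k-faces. Here C(12,5)·2^7 = 792·128 = 101376.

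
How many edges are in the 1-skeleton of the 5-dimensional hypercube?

An n-cube has n·2^(n-1) edges. With n = 5: 5·16 = 80.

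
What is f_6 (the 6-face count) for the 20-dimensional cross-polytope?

An n-cross-polytope has 2^(k+1)·C(n,k+1) k-faces. Here 2^7·C(20,7) = 128·77520 = 9922560.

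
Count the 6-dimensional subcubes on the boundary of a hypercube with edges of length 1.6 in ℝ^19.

An n-cube has C(n,k)·2^(n-k) k-faces. Here C(19,6)·2^13 = 27132·8192 = 222265344.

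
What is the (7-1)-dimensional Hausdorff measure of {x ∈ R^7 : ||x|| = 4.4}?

S = n·V_n(r)/r = 7·V_7(4.4)/4.4 (volume-to-surface relation), giving 239991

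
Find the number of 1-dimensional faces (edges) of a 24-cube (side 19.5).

Each of the 2^24 = 16777216 vertices has degree 24; total edges = 24·2^24/2 = 201326592.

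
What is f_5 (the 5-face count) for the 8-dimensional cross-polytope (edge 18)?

f_5(8-orthoplex) = 2^6 · (8 choose 6) = 1792.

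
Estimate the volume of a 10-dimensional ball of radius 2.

V = 128·π^5/15 ≈ 2611.37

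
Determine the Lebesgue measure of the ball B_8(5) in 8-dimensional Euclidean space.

Volume = π^{8/2}·(5)^8/Γ(5) = 390625·π^4/24 ≈ 1.58543e+06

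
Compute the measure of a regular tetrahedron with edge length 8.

Volume = (√2/12) · 8³ = 60.3398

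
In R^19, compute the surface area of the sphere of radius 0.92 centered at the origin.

S_19(0.92) = 2·π^(19/2)·(0.92)^18 / Γ(19/2) ≈ 0.197479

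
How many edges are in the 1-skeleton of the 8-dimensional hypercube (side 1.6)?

The 8-cube has n·2^(n-1) = 8·2^7 = 8·128 = 1024 edges.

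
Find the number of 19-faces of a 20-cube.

Choose 19 of 20 axes to span the face (C(20,19) = 20 ways), then fix each of the remaining 1 coordinate at one of its two extreme values (2^1 = 2 ways): 20·2 = 40.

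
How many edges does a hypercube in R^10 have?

The 10-cube has n·2^(n-1) = 10·2^9 = 10·512 = 5120 edges.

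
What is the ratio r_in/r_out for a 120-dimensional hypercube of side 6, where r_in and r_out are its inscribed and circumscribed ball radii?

Ratio = (s/2)/(s√120/2) = 120^(-1/2) ≈ 0.0912871.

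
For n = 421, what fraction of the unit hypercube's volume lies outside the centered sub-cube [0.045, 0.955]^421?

1 - (1 - 2·0.045)^421 = 1 - 0.91^421 ≈ 1 - 5.707e-18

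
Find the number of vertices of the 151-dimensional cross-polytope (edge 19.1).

The vertices are ±e_1, ..., ±e_151, so there are 2·151 = 302.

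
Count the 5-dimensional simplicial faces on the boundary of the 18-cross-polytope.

Number of 5-faces = 2^(5+1) · C(18,5+1) = 64 · 18564 = 1188096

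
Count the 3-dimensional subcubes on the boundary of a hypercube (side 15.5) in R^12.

Choose 3 of 12 axes to span the face (C(12,3) = 220 ways), then fix each of the remaining 9 coordinates at one of its two extreme values (2^9 = 512 ways): 220·512 = 112640.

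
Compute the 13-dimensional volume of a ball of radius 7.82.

Volume = π^{13/2}·(7.82)^13/Γ(15/2) ≈ 3.72417e+11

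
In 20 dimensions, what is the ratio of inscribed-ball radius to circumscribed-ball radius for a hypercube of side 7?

For an n-cube of any side s, the inradius is s/2 and the circumradius is s√n/2, so the ratio is 1/√20 ≈ 0.223607.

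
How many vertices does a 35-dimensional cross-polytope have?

The vertices are ±e_1, ..., ±e_35, so there are 2·35 = 70.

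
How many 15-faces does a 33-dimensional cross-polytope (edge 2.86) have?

An n-cross-polytope has 2^(k+1)·C(n,k+1) k-faces. Here 2^16·C(33,16) = 65536·1166803110 = 76467608616960.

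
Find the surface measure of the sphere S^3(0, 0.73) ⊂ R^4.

The surface area of an n-ball is 2π^(n/2) r^(n-1) / Γ(n/2). For n=4, r=0.73: 7.67889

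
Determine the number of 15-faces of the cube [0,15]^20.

Choose 15 of 20 axes to span the face (C(20,15) = 15504 ways), then fix each of the remaining 5 coordinates at one of its two extreme values (2^5 = 32 ways): 15504·32 = 496128.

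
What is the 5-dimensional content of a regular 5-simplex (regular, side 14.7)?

V_5 = √(6) · 14.7^5 / (5! · 2^(5/2)) ≈ 2476.89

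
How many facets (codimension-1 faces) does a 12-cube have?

An n-cube has C(n,k)·2^(n-k) k-faces. Here C(12,11)·2^1 = 12·2 = 24.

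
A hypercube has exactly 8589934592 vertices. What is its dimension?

Since 2^n = 8589934592, we have n = 33.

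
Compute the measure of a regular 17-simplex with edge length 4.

Volume = 4^17 · √(18/2^17) / 17! ≈ 5.66021e-07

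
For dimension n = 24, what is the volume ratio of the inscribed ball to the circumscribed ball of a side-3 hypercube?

The radii are 3/2 and 3√24/2, so the volume ratio is (1/√24)^24 = 24^{-24/2} ≈ 2.7382e-17.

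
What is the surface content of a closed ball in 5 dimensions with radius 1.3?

The surface area of an n-ball is 2π^(n/2) r^(n-1) / Γ(n/2). For n=5, r=1.3: 75.1695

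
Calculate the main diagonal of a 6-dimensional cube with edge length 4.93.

Diagonal = √6 · 4.93 ≈ 12.076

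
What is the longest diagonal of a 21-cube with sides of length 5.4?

||(5.4,5.4,...,5.4)|| = √(21)·5.4 ≈ 24.7459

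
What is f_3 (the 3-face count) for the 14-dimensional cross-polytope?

f_3(14-orthoplex) = 2^4 · (14 choose 4) = 16016.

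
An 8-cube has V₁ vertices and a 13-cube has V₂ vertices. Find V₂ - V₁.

V₁ = 2^8 = 256. V₂ = 2^13 = 8192. V₂ - V₁ = 7936.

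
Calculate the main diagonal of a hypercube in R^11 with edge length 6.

Diagonal = √11 · 6 ≈ 19.8997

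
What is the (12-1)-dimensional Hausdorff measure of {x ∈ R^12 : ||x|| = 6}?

S_12(6) = 2·π^(12/2)·(6)^11 / Γ(12/2) = 30233088·π^6/5 ≈ 5.81315e+09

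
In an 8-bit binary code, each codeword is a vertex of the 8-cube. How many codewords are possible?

Number of vertices = 2^8 = 256.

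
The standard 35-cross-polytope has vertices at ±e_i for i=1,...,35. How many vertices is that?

An n-cross-polytope has 2n vertices; here n = 35, giving 70.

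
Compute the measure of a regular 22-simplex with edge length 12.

V = (12^22 / 22!) · √((22+1) / 2^22) ≈ 1.15015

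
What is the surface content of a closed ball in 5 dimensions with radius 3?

The surface area of an n-ball is 2π^(n/2) r^(n-1) / Γ(n/2). For n=5, r=3: 216·π^2 ≈ 2131.83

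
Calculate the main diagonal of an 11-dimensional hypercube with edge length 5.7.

Diagonal = √11 · 5.7 ≈ 18.9048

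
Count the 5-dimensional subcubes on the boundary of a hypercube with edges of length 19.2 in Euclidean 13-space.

Number of 5-faces = C(13,5) · 2^(13-5) = 1287 · 256 = 329472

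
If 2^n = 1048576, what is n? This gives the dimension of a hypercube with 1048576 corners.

The n-cube has 2^n vertices, and 1048576 = 2^20, so n = 20.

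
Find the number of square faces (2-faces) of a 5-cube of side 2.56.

f_2(5-cube) = (5 choose 2) · 2^3 = 80.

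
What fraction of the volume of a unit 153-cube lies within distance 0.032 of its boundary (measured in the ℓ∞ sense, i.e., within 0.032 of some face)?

The inner cube has side 1-2·0.032 = 0.936 and volume (0.936)^153 ≈ 4.029e-05, so the shell holds 0.99996 of the volume.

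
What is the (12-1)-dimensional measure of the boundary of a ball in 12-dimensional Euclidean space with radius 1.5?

S_12(1.5) = 2·π^(12/2)·(1.5)^11 / Γ(12/2) = 59049·π^6/40960 ≈ 1385.96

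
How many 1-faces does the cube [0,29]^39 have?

Each of the 2^39 = 549755813888 vertices has degree 39; total edges = 39·2^39/2 = 10720238370816.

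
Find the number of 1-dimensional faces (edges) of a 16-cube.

An n-cube has n·2^(n-1) edges. With n = 16: 16·32768 = 524288.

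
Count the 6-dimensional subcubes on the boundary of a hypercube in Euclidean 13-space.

f_6(13-cube) = (13 choose 6) · 2^7 = 219648.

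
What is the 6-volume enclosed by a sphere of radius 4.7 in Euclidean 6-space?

V_6(4.7) = π^(6/2) · (4.7)^6 / Γ(6/2 + 1) ≈ 55703.9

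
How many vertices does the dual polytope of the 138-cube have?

The vertices are ±e_1, ..., ±e_138, so there are 2·138 = 276.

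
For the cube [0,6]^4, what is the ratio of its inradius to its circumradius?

For an n-cube of any side s, the inradius is s/2 and the circumradius is s√n/2, so the ratio is 1/√4 ≈ 0.5.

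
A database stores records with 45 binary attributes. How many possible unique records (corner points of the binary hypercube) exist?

The 45-cube has 2^45 = 35184372088832 vertices.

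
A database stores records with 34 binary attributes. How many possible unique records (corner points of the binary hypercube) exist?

The 34-cube has 2^34 = 17179869184 vertices.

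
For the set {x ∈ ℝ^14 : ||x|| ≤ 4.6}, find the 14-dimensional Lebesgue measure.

V_14(4.6) = π^(14/2) · (4.6)^14 / Γ(14/2 + 1) ≈ 1.13823e+09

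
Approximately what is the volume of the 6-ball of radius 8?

V = 131072·π^3/3 ≈ 1.35468e+06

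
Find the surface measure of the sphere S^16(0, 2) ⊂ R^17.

S = n·V_n(r)/r = 17·V_17(2)/2 (volume-to-surface relation), giving 33554432·π^8/2027025 ≈ 157069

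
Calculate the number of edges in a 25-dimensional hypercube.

The 25-cube has n·2^(n-1) = 25·2^24 = 25·16777216 = 419430400 edges.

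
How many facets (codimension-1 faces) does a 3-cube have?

Choose 2 of 3 axes to span the face (C(3,2) = 3 ways), then fix each of the remaining 1 coordinate at one of its two extreme values (2^1 = 2 ways): 3·2 = 6.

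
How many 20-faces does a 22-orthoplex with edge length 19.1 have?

Number of 20-faces = 2^(20+1) · C(22,20+1) = 2097152 · 22 = 46137344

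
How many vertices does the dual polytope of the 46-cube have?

Number of vertices = 2n = 92.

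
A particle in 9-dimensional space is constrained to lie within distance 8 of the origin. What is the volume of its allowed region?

The n-ball volume is π^(n/2)·r^n/Γ(n/2+1). With n=9, r=8: V = 4294967296·π^4/945 ≈ 4.42718e+08.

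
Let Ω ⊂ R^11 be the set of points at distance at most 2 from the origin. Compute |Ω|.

Volume = π^{11/2}·(2)^11/Γ(13/2) = 131072·π^5/10395 ≈ 3858.64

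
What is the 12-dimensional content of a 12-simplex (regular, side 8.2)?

Volume = 8.2^12 · √(13/2^12) / 12! ≈ 10.8698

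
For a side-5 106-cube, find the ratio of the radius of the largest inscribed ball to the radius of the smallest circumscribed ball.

For an n-cube of any side s, the inradius is s/2 and the circumradius is s√n/2, so the ratio is 1/√106 ≈ 0.0971286.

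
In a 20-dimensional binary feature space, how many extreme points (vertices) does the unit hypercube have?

Each vertex is a binary string of length 20, so there are 2^20 = 1048576.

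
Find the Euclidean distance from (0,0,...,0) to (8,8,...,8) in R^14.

||(8,8,...,8)|| = √(14)·8 ≈ 29.9333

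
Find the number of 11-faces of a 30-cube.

Choose 11 of 30 axes to span the face (C(30,11) = 54627300 ways), then fix each of the remaining 19 coordinates at one of its two extreme values (2^19 = 524288 ways): 54627300·524288 = 28640437862400.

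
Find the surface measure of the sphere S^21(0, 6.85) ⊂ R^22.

S_22(6.85) = 2·π^(22/2)·(6.85)^21 / Γ(22/2) ≈ 5.74669e+16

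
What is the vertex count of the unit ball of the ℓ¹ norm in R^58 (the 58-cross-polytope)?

An n-cross-polytope has 2n vertices; here n = 58, giving 116.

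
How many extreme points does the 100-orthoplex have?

An n-cross-polytope has 2n vertices; here n = 100, giving 200.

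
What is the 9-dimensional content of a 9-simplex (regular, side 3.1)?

V = (3.1^9 / 9!) · √((9+1) / 2^9) ≈ 0.0101826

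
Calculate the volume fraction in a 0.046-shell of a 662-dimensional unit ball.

Shell fraction = 1 - (1-0.046)^662 ≈ 1 - 2.891e-14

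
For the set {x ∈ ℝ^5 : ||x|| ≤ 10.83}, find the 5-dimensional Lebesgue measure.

V_5(10.83) = π^(5/2) · (10.83)^5 / Γ(5/2 + 1) ≈ 784225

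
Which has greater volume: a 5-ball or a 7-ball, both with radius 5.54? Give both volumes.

V_5(5.54) ≈ 27469.3. V_7(5.54) ≈ 756743. The 7-ball is larger.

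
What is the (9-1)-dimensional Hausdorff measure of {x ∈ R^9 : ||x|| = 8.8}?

The surface area of an n-ball is 2π^(n/2) r^(n-1) / Γ(n/2). For n=9, r=8.8: 1.06763e+09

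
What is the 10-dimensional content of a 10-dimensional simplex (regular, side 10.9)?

For a regular n-simplex with edge a, V = (a^n / n!)·√((n+1)/2^n). With a=10.9, n=10: V ≈ 676.158.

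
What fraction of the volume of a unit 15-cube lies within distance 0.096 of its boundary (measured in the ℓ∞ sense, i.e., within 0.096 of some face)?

The inner cube has side 1-2·0.096 = 0.808 and volume (0.808)^15 ≈ 0.04085, so the shell holds 0.959152 of the volume.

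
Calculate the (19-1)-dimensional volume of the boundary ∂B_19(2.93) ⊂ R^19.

The surface area of an n-ball is 2π^(n/2) r^(n-1) / Γ(n/2). For n=19, r=2.93: 2.24366e+08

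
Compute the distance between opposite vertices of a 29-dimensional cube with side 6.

d = √(6² + 6² + ... + 6²) [29 terms] = √(29·6²) = 6√29 ≈ 32.311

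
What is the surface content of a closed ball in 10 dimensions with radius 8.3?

|∂B_10(8.3)| ≈ 4.76728e+09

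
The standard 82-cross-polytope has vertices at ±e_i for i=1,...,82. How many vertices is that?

The vertices are ±e_1, ..., ±e_82, so there are 2·82 = 164.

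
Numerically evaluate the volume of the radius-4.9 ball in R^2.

V_2(4.9) = π^(2/2) · (4.9)^2 / Γ(2/2 + 1) ≈ 75.4296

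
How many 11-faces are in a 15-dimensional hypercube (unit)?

f_11(15-cube) = (15 choose 11) · 2^4 = 21840.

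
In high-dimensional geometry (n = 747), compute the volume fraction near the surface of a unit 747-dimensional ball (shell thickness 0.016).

1 - (1-0.016)^747 ≈ 0.999994 ≈ 99.999415%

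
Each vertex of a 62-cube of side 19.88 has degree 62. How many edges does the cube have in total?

Each of the 2^62 = 4611686018427387904 vertices has degree 62; total edges = 62·2^62/2 = 142962266571249025024.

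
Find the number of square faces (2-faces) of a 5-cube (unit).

An n-cube has C(n,k)·2^(n-k) k-faces. Here C(5,2)·2^3 = 10·8 = 80.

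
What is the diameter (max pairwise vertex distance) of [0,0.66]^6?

d = √(0.66² + 0.66² + ... + 0.66²) [6 terms] = √(6·0.66²) = 0.66√6 ≈ 1.61666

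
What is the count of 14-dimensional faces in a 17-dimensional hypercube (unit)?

An n-cube has C(n,k)·2^(n-k) k-faces. Here C(17,14)·2^3 = 680·8 = 5440.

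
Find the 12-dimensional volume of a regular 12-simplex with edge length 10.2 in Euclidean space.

For a regular n-simplex with edge a, V = (a^n / n!)·√((n+1)/2^n). With a=10.2, n=12: V ≈ 149.162.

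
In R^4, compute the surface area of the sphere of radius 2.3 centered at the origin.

The surface area of an n-ball is 2π^(n/2) r^(n-1) / Γ(n/2). For n=4, r=2.3: 240.167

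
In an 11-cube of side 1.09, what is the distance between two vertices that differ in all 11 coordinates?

d = √(1.09² + 1.09² + ... + 1.09²) [11 terms] = √(11·1.09²) = 1.09√11 ≈ 3.61512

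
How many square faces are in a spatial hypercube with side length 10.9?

f_2(3-cube) = (3 choose 2) · 2^1 = 6.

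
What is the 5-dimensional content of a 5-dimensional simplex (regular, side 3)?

Volume = 3^5 · √(6/2^5) / 5! ≈ 0.876851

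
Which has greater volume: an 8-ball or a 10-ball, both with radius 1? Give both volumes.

V_8(1) ≈ 4.05871. V_10(1) ≈ 2.55016. The 8-ball is larger.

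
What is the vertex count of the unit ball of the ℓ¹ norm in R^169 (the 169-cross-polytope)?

An n-cross-polytope has 2n vertices; here n = 169, giving 338.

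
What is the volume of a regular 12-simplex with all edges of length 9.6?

For a regular n-simplex with edge a, V = (a^n / n!)·√((n+1)/2^n). With a=9.6, n=12: V ≈ 72.0625.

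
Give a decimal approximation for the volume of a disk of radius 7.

The n-ball volume is π^(n/2)·r^n/Γ(n/2+1). With n=2, r=7: V = 49·π ≈ 153.938.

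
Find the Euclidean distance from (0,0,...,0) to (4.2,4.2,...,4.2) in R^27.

The space diagonal of an n-cube of side s is s√n. Here 4.2·√27 ≈ 21.8238.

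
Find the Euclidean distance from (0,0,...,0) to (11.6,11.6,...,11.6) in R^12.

||(11.6,11.6,...,11.6)|| = √(12)·11.6 ≈ 40.1836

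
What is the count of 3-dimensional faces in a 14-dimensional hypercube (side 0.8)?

f_3(14-cube) = (14 choose 3) · 2^11 = 745472.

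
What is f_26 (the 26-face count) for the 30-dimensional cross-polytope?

Number of 26-faces = 2^(26+1) · C(30,26+1) = 134217728 · 4060 = 544923975680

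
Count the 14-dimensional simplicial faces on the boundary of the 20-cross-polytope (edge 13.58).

An n-cross-polytope has 2^(k+1)·C(n,k+1) k-faces. Here 2^15·C(20,15) = 32768·15504 = 508035072.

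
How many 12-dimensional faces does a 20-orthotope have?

Number of 12-faces = C(20,12) · 2^(20-12) = 125970 · 256 = 32248320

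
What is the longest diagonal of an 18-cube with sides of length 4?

Diagonal = √18 · 4 ≈ 16.9706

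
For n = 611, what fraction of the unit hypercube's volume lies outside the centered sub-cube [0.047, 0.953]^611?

The inner cube has side 1-2·0.047 = 0.906 and volume (0.906)^611 ≈ 6.387e-27, so the shell holds 1 - 6.387e-27 of the volume.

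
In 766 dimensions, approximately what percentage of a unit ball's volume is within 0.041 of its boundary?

1 - (1-0.041)^766 ≈ 1 - 1.183e-14 ≈ (100 - 1.19e-12)%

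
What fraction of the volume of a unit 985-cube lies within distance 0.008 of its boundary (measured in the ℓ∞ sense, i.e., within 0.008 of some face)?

1 - (1 - 2·0.008)^985 = 1 - 0.984^985 ≈ 0.9999998741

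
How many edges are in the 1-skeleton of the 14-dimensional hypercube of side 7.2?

An n-cube has n·2^(n-1) edges. With n = 14: 14·8192 = 114688.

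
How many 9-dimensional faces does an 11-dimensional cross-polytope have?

Number of 9-faces = 2^(9+1) · C(11,9+1) = 1024 · 11 = 11264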